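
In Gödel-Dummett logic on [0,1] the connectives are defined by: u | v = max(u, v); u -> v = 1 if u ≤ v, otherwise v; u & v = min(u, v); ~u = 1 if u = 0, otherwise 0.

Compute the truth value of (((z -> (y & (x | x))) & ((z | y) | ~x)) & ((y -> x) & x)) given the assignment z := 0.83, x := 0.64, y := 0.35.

0.35

(x | x) = max(0.64, 0.64) = 0.64
(y & (x | x)) = min(0.35, 0.64) = 0.35
(z -> (y & (x | x))): 0.83 > 0.35, so result = 0.35
(z | y) = max(0.83, 0.35) = 0.83
~x: Gödel ¬ of 0.64 = 0 (operand ≠ 0)
((z | y) | ~x) = max(0.83, 0) = 0.83
((z -> (y & (x | x))) & ((z | y) | ~x)) = min(0.35, 0.83) = 0.35
(y -> x): 0.35 ≤ 0.64, so result = 1
((y -> x) & x) = min(1, 0.64) = 0.64
(((z -> (y & (x | x))) & ((z | y) | ~x)) & ((y -> x) & x)) = min(0.35, 0.64) = 0.35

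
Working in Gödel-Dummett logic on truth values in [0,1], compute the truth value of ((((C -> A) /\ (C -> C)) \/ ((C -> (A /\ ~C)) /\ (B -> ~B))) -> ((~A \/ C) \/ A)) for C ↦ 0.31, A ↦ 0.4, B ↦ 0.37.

(C -> A): 0.31 ≤ 0.4, so result = 1
(C -> C): 0.31 ≤ 0.31, so result = 1
((C -> A) /\ (C -> C)) = min(1, 1) = 1
~C: Gödel ¬ of 0.31 = 0 (operand ≠ 0)
(A /\ ~C) = min(0.4, 0) = 0
(C -> (A /\ ~C)): 0.31 > 0, so result = 0
~B: Gödel ¬ of 0.37 = 0 (operand ≠ 0)
(B -> ~B): 0.37 > 0, so result = 0
((C -> (A /\ ~C)) /\ (B -> ~B)) = min(0, 0) = 0
(((C -> A) /\ (C -> C)) \/ ((C -> (A /\ ~C)) /\ (B -> ~B))) = max(1, 0) = 1
~A: Gödel ¬ of 0.4 = 0 (operand ≠ 0)
(~A \/ C) = max(0, 0.31) = 0.31
((~A \/ C) \/ A) = max(0.31, 0.4) = 0.4
((((C -> A) /\ (C -> C)) \/ ((C -> (A /\ ~C)) /\ (B -> ~B))) -> ((~A \/ C) \/ A)): 1 > 0.4, so result = 0.4

0.40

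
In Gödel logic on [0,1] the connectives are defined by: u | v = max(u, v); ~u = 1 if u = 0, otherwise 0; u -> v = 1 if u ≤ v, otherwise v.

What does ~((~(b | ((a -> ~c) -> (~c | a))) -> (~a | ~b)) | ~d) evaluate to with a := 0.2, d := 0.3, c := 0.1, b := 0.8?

~c: Gödel ¬ of 0.1 = 0 (operand ≠ 0)
(a -> ~c): 0.2 > 0, so result = 0
~c: Gödel ¬ of 0.1 = 0 (operand ≠ 0)
(~c | a) = max(0, 0.2) = 0.2
((a -> ~c) -> (~c | a)): 0 ≤ 0.2, so result = 1
(b | ((a -> ~c) -> (~c | a))) = max(0.8, 1) = 1
~(b | ((a -> ~c) -> (~c | a))): Gödel ¬ of 1 = 0 (operand ≠ 0)
~a: Gödel ¬ of 0.2 = 0 (operand ≠ 0)
~b: Gödel ¬ of 0.8 = 0 (operand ≠ 0)
(~a | ~b) = max(0, 0) = 0
(~(b | ((a -> ~c) -> (~c | a))) -> (~a | ~b)): 0 ≤ 0, so result = 1
~d: Gödel ¬ of 0.3 = 0 (operand ≠ 0)
((~(b | ((a -> ~c) -> (~c | a))) -> (~a | ~b)) | ~d) = max(1, 0) = 1
~((~(b | ((a -> ~c) -> (~c | a))) -> (~a | ~b)) | ~d): Gödel ¬ of 1 = 0 (operand ≠ 0)

0.00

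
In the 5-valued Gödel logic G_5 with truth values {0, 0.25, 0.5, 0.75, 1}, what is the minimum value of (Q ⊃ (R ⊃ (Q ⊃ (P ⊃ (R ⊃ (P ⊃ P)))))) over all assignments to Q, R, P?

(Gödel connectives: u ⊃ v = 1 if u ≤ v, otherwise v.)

Every assignment gives 1. For instance at Q = 0, R = 0, P = 0:
  (P ⊃ P): 0 ≤ 0, so result = 1
  (R ⊃ (P ⊃ P)): 0 ≤ 1, so result = 1
  (P ⊃ (R ⊃ (P ⊃ P))): 0 ≤ 1, so result = 1
  (Q ⊃ (P ⊃ (R ⊃ (P ⊃ P)))): 0 ≤ 1, so result = 1
  (R ⊃ (Q ⊃ (P ⊃ (R ⊃ (P ⊃ P))))): 0 ≤ 1, so result = 1
  (Q ⊃ (R ⊃ (Q ⊃ (P ⊃ (R ⊃ (P ⊃ P)))))): 0 ≤ 1, so result = 1
All 125 assignments give value 1 — the formula is a G_5-tautology.

1.00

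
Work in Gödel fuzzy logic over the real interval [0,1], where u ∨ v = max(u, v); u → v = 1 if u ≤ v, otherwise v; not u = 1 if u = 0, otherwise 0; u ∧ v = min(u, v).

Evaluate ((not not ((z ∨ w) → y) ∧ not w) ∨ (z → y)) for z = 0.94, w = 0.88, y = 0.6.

(z ∨ w) = max(0.94, 0.88) = 0.94
((z ∨ w) → y): 0.94 > 0.6, so result = 0.6
not ((z ∨ w) → y): Gödel ¬ of 0.6 = 0 (operand ≠ 0)
not not ((z ∨ w) → y): Gödel ¬ of 0 = 1 (operand is 0)
not w: Gödel ¬ of 0.88 = 0 (operand ≠ 0)
(not not ((z ∨ w) → y) ∧ not w) = min(1, 0) = 0
(z → y): 0.94 > 0.6, so result = 0.6
((not not ((z ∨ w) → y) ∧ not w) ∨ (z → y)) = max(0, 0.6) = 0.6

0.60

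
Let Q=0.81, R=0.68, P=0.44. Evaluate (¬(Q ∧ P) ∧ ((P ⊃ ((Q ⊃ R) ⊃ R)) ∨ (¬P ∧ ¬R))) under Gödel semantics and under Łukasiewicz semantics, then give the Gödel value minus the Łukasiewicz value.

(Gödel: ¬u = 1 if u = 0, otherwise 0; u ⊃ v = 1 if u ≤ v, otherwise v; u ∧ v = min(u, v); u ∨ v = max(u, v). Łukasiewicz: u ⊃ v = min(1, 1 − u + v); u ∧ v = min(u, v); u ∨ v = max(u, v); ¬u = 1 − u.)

-0.56

Gödel evaluation:
  (Q ∧ P) = min(0.81, 0.44) = 0.44
  ¬(Q ∧ P): Gödel ¬ of 0.44 = 0 (operand ≠ 0)
  (Q ⊃ R): 0.81 > 0.68, so result = 0.68
  ((Q ⊃ R) ⊃ R): 0.68 ≤ 0.68, so result = 1
  (P ⊃ ((Q ⊃ R) ⊃ R)): 0.44 ≤ 1, so result = 1
  ¬P: Gödel ¬ of 0.44 = 0 (operand ≠ 0)
  ¬R: Gödel ¬ of 0.68 = 0 (operand ≠ 0)
  (¬P ∧ ¬R) = min(0, 0) = 0
  ((P ⊃ ((Q ⊃ R) ⊃ R)) ∨ (¬P ∧ ¬R)) = max(1, 0) = 1
  (¬(Q ∧ P) ∧ ((P ⊃ ((Q ⊃ R) ⊃ R)) ∨ (¬P ∧ ¬R))) = min(0, 1) = 0
  Gödel value = 0
Łukasiewicz evaluation:
  (Q ∧ P) = min(0.81, 0.44) = 0.44
  ¬(Q ∧ P): Łukasiewicz ¬ gives 1 − 0.44 = 0.56
  (Q ⊃ R): min(1, 1 − 0.81 + 0.68) = 0.87
  ((Q ⊃ R) ⊃ R): min(1, 1 − 0.87 + 0.68) = 0.81
  (P ⊃ ((Q ⊃ R) ⊃ R)): min(1, 1 − 0.44 + 0.81) = 1
  ¬P: Łukasiewicz ¬ gives 1 − 0.44 = 0.56
  ¬R: Łukasiewicz ¬ gives 1 − 0.68 = 0.32
  (¬P ∧ ¬R) = min(0.56, 0.32) = 0.32
  ((P ⊃ ((Q ⊃ R) ⊃ R)) ∨ (¬P ∧ ¬R)) = max(1, 0.32) = 1
  (¬(Q ∧ P) ∧ ((P ⊃ ((Q ⊃ R) ⊃ R)) ∨ (¬P ∧ ¬R))) = min(0.56, 1) = 0.56
  Łukasiewicz value = 0.56
Difference: 0 − 0.56 = -0.56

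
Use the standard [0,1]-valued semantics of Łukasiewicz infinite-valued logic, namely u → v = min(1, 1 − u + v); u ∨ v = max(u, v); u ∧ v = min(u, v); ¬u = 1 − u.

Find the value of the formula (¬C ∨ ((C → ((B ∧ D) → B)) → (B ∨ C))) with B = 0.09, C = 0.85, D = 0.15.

¬C: Łukasiewicz ¬ gives 1 − 0.85 = 0.15
(B ∧ D) = min(0.09, 0.15) = 0.09
((B ∧ D) → B): min(1, 1 − 0.09 + 0.09) = 1
(C → ((B ∧ D) → B)): min(1, 1 − 0.85 + 1) = 1
(B ∨ C) = max(0.09, 0.85) = 0.85
((C → ((B ∧ D) → B)) → (B ∨ C)): min(1, 1 − 1 + 0.85) = 0.85
(¬C ∨ ((C → ((B ∧ D) → B)) → (B ∨ C))) = max(0.15, 0.85) = 0.85

0.85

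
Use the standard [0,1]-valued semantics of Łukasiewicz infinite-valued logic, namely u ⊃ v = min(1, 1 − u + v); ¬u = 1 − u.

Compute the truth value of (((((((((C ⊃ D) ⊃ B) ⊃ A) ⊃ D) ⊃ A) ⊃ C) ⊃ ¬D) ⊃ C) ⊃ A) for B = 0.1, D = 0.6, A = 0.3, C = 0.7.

(C ⊃ D): min(1, 1 − 0.7 + 0.6) = 0.9
((C ⊃ D) ⊃ B): min(1, 1 − 0.9 + 0.1) = 0.2
(((C ⊃ D) ⊃ B) ⊃ A): min(1, 1 − 0.2 + 0.3) = 1
((((C ⊃ D) ⊃ B) ⊃ A) ⊃ D): min(1, 1 − 1 + 0.6) = 0.6
(((((C ⊃ D) ⊃ B) ⊃ A) ⊃ D) ⊃ A): min(1, 1 − 0.6 + 0.3) = 0.7
((((((C ⊃ D) ⊃ B) ⊃ A) ⊃ D) ⊃ A) ⊃ C): min(1, 1 − 0.7 + 0.7) = 1
¬D: Łukasiewicz ¬ gives 1 − 0.6 = 0.4
(((((((C ⊃ D) ⊃ B) ⊃ A) ⊃ D) ⊃ A) ⊃ C) ⊃ ¬D): min(1, 1 − 1 + 0.4) = 0.4
((((((((C ⊃ D) ⊃ B) ⊃ A) ⊃ D) ⊃ A) ⊃ C) ⊃ ¬D) ⊃ C): min(1, 1 − 0.4 + 0.7) = 1
(((((((((C ⊃ D) ⊃ B) ⊃ A) ⊃ D) ⊃ A) ⊃ C) ⊃ ¬D) ⊃ C) ⊃ A): min(1, 1 − 1 + 0.3) = 0.3

0.30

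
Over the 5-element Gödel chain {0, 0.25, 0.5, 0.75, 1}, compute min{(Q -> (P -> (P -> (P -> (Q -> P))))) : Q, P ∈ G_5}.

Every assignment gives 1. For instance at Q = 0, P = 0:
  (Q -> P): 0 ≤ 0, so result = 1
  (P -> (Q -> P)): 0 ≤ 1, so result = 1
  (P -> (P -> (Q -> P))): 0 ≤ 1, so result = 1
  (P -> (P -> (P -> (Q -> P)))): 0 ≤ 1, so result = 1
  (Q -> (P -> (P -> (P -> (Q -> P))))): 0 ≤ 1, so result = 1
All 25 assignments give value 1 — the formula is a G_5-tautology.

1.00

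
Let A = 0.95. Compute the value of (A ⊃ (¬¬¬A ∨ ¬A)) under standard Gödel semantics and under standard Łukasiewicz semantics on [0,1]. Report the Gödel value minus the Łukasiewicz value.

-0.10

Gödel evaluation:
  ¬A: Gödel ¬ of 0.95 = 0 (operand ≠ 0)
  ¬¬A: Gödel ¬ of 0 = 1 (operand is 0)
  ¬¬¬A: Gödel ¬ of 1 = 0 (operand ≠ 0)
  ¬A: Gödel ¬ of 0.95 = 0 (operand ≠ 0)
  (¬¬¬A ∨ ¬A) = max(0, 0) = 0
  (A ⊃ (¬¬¬A ∨ ¬A)): 0.95 > 0, so result = 0
  Gödel value = 0
Łukasiewicz evaluation:
  ¬A: Łukasiewicz ¬ gives 1 − 0.95 = 0.05
  ¬¬A: Łukasiewicz ¬ gives 1 − 0.05 = 0.95
  ¬¬¬A: Łukasiewicz ¬ gives 1 − 0.95 = 0.05
  ¬A: Łukasiewicz ¬ gives 1 − 0.95 = 0.05
  (¬¬¬A ∨ ¬A) = max(0.05, 0.05) = 0.05
  (A ⊃ (¬¬¬A ∨ ¬A)): min(1, 1 − 0.95 + 0.05) = 0.1
  Łukasiewicz value = 0.1
Difference: 0 − 0.1 = -0.10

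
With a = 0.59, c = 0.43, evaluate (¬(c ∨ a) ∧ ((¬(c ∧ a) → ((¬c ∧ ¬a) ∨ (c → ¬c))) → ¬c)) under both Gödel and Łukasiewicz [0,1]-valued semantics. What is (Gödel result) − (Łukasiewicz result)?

Gödel evaluation:
  (c ∨ a) = max(0.43, 0.59) = 0.59
  ¬(c ∨ a): Gödel ¬ of 0.59 = 0 (operand ≠ 0)
  (c ∧ a) = min(0.43, 0.59) = 0.43
  ¬(c ∧ a): Gödel ¬ of 0.43 = 0 (operand ≠ 0)
  ¬c: Gödel ¬ of 0.43 = 0 (operand ≠ 0)
  ¬a: Gödel ¬ of 0.59 = 0 (operand ≠ 0)
  (¬c ∧ ¬a) = min(0, 0) = 0
  ¬c: Gödel ¬ of 0.43 = 0 (operand ≠ 0)
  (c → ¬c): 0.43 > 0, so result = 0
  ((¬c ∧ ¬a) ∨ (c → ¬c)) = max(0, 0) = 0
  (¬(c ∧ a) → ((¬c ∧ ¬a) ∨ (c → ¬c))): 0 ≤ 0, so result = 1
  ¬c: Gödel ¬ of 0.43 = 0 (operand ≠ 0)
  ((¬(c ∧ a) → ((¬c ∧ ¬a) ∨ (c → ¬c))) → ¬c): 1 > 0, so result = 0
  (¬(c ∨ a) ∧ ((¬(c ∧ a) → ((¬c ∧ ¬a) ∨ (c → ¬c))) → ¬c)) = min(0, 0) = 0
  Gödel value = 0
Łukasiewicz evaluation:
  (c ∨ a) = max(0.43, 0.59) = 0.59
  ¬(c ∨ a): Łukasiewicz ¬ gives 1 − 0.59 = 0.41
  (c ∧ a) = min(0.43, 0.59) = 0.43
  ¬(c ∧ a): Łukasiewicz ¬ gives 1 − 0.43 = 0.57
  ¬c: Łukasiewicz ¬ gives 1 − 0.43 = 0.57
  ¬a: Łukasiewicz ¬ gives 1 − 0.59 = 0.41
  (¬c ∧ ¬a) = min(0.57, 0.41) = 0.41
  ¬c: Łukasiewicz ¬ gives 1 − 0.43 = 0.57
  (c → ¬c): min(1, 1 − 0.43 + 0.57) = 1
  ((¬c ∧ ¬a) ∨ (c → ¬c)) = max(0.41, 1) = 1
  (¬(c ∧ a) → ((¬c ∧ ¬a) ∨ (c → ¬c))): min(1, 1 − 0.57 + 1) = 1
  ¬c: Łukasiewicz ¬ gives 1 − 0.43 = 0.57
  ((¬(c ∧ a) → ((¬c ∧ ¬a) ∨ (c → ¬c))) → ¬c): min(1, 1 − 1 + 0.57) = 0.57
  (¬(c ∨ a) ∧ ((¬(c ∧ a) → ((¬c ∧ ¬a) ∨ (c → ¬c))) → ¬c)) = min(0.41, 0.57) = 0.41
  Łukasiewicz value = 0.41
Difference: 0 − 0.41 = -0.41

-0.41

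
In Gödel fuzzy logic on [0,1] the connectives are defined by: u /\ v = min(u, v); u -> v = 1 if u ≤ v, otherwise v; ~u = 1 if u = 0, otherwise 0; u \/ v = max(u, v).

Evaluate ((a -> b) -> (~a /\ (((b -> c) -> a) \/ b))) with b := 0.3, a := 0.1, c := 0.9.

(a -> b): 0.1 ≤ 0.3, so result = 1
~a: Gödel ¬ of 0.1 = 0 (operand ≠ 0)
(b -> c): 0.3 ≤ 0.9, so result = 1
((b -> c) -> a): 1 > 0.1, so result = 0.1
(((b -> c) -> a) \/ b) = max(0.1, 0.3) = 0.3
(~a /\ (((b -> c) -> a) \/ b)) = min(0, 0.3) = 0
((a -> b) -> (~a /\ (((b -> c) -> a) \/ b))): 1 > 0, so result = 0

0.00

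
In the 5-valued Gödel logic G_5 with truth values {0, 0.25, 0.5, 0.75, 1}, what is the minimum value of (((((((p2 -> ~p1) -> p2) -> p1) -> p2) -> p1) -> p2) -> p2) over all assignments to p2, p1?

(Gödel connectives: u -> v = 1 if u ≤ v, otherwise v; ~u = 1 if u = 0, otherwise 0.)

The minimum is attained at p2 = 0.25, p1 = 0:
  ~p1: Gödel ¬ of 0 = 1 (operand is 0)
  (p2 -> ~p1): 0.25 ≤ 1, so result = 1
  ((p2 -> ~p1) -> p2): 1 > 0.25, so result = 0.25
  (((p2 -> ~p1) -> p2) -> p1): 0.25 > 0, so result = 0
  ((((p2 -> ~p1) -> p2) -> p1) -> p2): 0 ≤ 0.25, so result = 1
  (((((p2 -> ~p1) -> p2) -> p1) -> p2) -> p1): 1 > 0, so result = 0
  ((((((p2 -> ~p1) -> p2) -> p1) -> p2) -> p1) -> p2): 0 ≤ 0.25, so result = 1
  (((((((p2 -> ~p1) -> p2) -> p1) -> p2) -> p1) -> p2) -> p2): 1 > 0.25, so result = 0.25
Checking all 25 assignments confirms none give a value below 0.25.

0.25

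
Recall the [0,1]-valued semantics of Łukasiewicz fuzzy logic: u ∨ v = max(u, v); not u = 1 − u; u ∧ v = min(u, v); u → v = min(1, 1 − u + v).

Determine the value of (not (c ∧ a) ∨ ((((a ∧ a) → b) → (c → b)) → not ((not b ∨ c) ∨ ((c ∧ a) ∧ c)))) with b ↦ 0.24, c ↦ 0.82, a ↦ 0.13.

(c ∧ a) = min(0.82, 0.13) = 0.13
not (c ∧ a): Łukasiewicz ¬ gives 1 − 0.13 = 0.87
(a ∧ a) = min(0.13, 0.13) = 0.13
((a ∧ a) → b): min(1, 1 − 0.13 + 0.24) = 1
(c → b): min(1, 1 − 0.82 + 0.24) = 0.42
(((a ∧ a) → b) → (c → b)): min(1, 1 − 1 + 0.42) = 0.42
not b: Łukasiewicz ¬ gives 1 − 0.24 = 0.76
(not b ∨ c) = max(0.76, 0.82) = 0.82
(c ∧ a) = min(0.82, 0.13) = 0.13
((c ∧ a) ∧ c) = min(0.13, 0.82) = 0.13
((not b ∨ c) ∨ ((c ∧ a) ∧ c)) = max(0.82, 0.13) = 0.82
not ((not b ∨ c) ∨ ((c ∧ a) ∧ c)): Łukasiewicz ¬ gives 1 − 0.82 = 0.18
((((a ∧ a) → b) → (c → b)) → not ((not b ∨ c) ∨ ((c ∧ a) ∧ c))): min(1, 1 − 0.42 + 0.18) = 0.76
(not (c ∧ a) ∨ ((((a ∧ a) → b) → (c → b)) → not ((not b ∨ c) ∨ ((c ∧ a) ∧ c)))) = max(0.87, 0.76) = 0.87

0.87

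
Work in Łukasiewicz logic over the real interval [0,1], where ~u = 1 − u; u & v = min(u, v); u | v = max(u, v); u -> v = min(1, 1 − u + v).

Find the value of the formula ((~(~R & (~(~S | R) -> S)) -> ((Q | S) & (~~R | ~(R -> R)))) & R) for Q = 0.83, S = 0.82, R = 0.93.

0.90

~R: Łukasiewicz ¬ gives 1 − 0.93 = 0.07
~S: Łukasiewicz ¬ gives 1 − 0.82 = 0.18
(~S | R) = max(0.18, 0.93) = 0.93
~(~S | R): Łukasiewicz ¬ gives 1 − 0.93 = 0.07
(~(~S | R) -> S): min(1, 1 − 0.07 + 0.82) = 1
(~R & (~(~S | R) -> S)) = min(0.07, 1) = 0.07
~(~R & (~(~S | R) -> S)): Łukasiewicz ¬ gives 1 − 0.07 = 0.93
(Q | S) = max(0.83, 0.82) = 0.83
~R: Łukasiewicz ¬ gives 1 − 0.93 = 0.07
~~R: Łukasiewicz ¬ gives 1 − 0.07 = 0.93
(R -> R): min(1, 1 − 0.93 + 0.93) = 1
~(R -> R): Łukasiewicz ¬ gives 1 − 1 = 0
(~~R | ~(R -> R)) = max(0.93, 0) = 0.93
((Q | S) & (~~R | ~(R -> R))) = min(0.83, 0.93) = 0.83
(~(~R & (~(~S | R) -> S)) -> ((Q | S) & (~~R | ~(R -> R)))): min(1, 1 − 0.93 + 0.83) = 0.9
((~(~R & (~(~S | R) -> S)) -> ((Q | S) & (~~R | ~(R -> R)))) & R) = min(0.9, 0.93) = 0.9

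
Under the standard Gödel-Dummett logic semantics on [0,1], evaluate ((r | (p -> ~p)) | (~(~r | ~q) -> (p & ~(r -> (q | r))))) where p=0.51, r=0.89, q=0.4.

0.89

~p: Gödel ¬ of 0.51 = 0 (operand ≠ 0)
(p -> ~p): 0.51 > 0, so result = 0
(r | (p -> ~p)) = max(0.89, 0) = 0.89
~r: Gödel ¬ of 0.89 = 0 (operand ≠ 0)
~q: Gödel ¬ of 0.4 = 0 (operand ≠ 0)
(~r | ~q) = max(0, 0) = 0
~(~r | ~q): Gödel ¬ of 0 = 1 (operand is 0)
(q | r) = max(0.4, 0.89) = 0.89
(r -> (q | r)): 0.89 ≤ 0.89, so result = 1
~(r -> (q | r)): Gödel ¬ of 1 = 0 (operand ≠ 0)
(p & ~(r -> (q | r))) = min(0.51, 0) = 0
(~(~r | ~q) -> (p & ~(r -> (q | r)))): 1 > 0, so result = 0
((r | (p -> ~p)) | (~(~r | ~q) -> (p & ~(r -> (q | r))))) = max(0.89, 0) = 0.89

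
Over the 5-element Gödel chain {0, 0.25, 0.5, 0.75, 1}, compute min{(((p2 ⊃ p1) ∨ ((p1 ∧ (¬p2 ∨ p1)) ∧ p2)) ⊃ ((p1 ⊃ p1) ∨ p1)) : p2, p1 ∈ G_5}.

1.00

Every assignment gives 1. For instance at p2 = 0, p1 = 0:
  (p2 ⊃ p1): 0 ≤ 0, so result = 1
  ¬p2: Gödel ¬ of 0 = 1 (operand is 0)
  (¬p2 ∨ p1) = max(1, 0) = 1
  (p1 ∧ (¬p2 ∨ p1)) = min(0, 1) = 0
  ((p1 ∧ (¬p2 ∨ p1)) ∧ p2) = min(0, 0) = 0
  ((p2 ⊃ p1) ∨ ((p1 ∧ (¬p2 ∨ p1)) ∧ p2)) = max(1, 0) = 1
  (p1 ⊃ p1): 0 ≤ 0, so result = 1
  ((p1 ⊃ p1) ∨ p1) = max(1, 0) = 1
  (((p2 ⊃ p1) ∨ ((p1 ∧ (¬p2 ∨ p1)) ∧ p2)) ⊃ ((p1 ⊃ p1) ∨ p1)): 1 ≤ 1, so result = 1
All 25 assignments give value 1 — the formula is a G_5-tautology.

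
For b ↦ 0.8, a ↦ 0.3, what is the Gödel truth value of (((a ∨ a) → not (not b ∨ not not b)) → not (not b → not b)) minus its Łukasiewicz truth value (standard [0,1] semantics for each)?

Gödel evaluation:
  (a ∨ a) = max(0.3, 0.3) = 0.3
  not b: Gödel ¬ of 0.8 = 0 (operand ≠ 0)
  not b: Gödel ¬ of 0.8 = 0 (operand ≠ 0)
  not not b: Gödel ¬ of 0 = 1 (operand is 0)
  (not b ∨ not not b) = max(0, 1) = 1
  not (not b ∨ not not b): Gödel ¬ of 1 = 0 (operand ≠ 0)
  ((a ∨ a) → not (not b ∨ not not b)): 0.3 > 0, so result = 0
  not b: Gödel ¬ of 0.8 = 0 (operand ≠ 0)
  not b: Gödel ¬ of 0.8 = 0 (operand ≠ 0)
  (not b → not b): 0 ≤ 0, so result = 1
  not (not b → not b): Gödel ¬ of 1 = 0 (operand ≠ 0)
  (((a ∨ a) → not (not b ∨ not not b)) → not (not b → not b)): 0 ≤ 0, so result = 1
  Gödel value = 1
Łukasiewicz evaluation:
  (a ∨ a) = max(0.3, 0.3) = 0.3
  not b: Łukasiewicz ¬ gives 1 − 0.8 = 0.2
  not b: Łukasiewicz ¬ gives 1 − 0.8 = 0.2
  not not b: Łukasiewicz ¬ gives 1 − 0.2 = 0.8
  (not b ∨ not not b) = max(0.2, 0.8) = 0.8
  not (not b ∨ not not b): Łukasiewicz ¬ gives 1 − 0.8 = 0.2
  ((a ∨ a) → not (not b ∨ not not b)): min(1, 1 − 0.3 + 0.2) = 0.9
  not b: Łukasiewicz ¬ gives 1 − 0.8 = 0.2
  not b: Łukasiewicz ¬ gives 1 − 0.8 = 0.2
  (not b → not b): min(1, 1 − 0.2 + 0.2) = 1
  not (not b → not b): Łukasiewicz ¬ gives 1 − 1 = 0
  (((a ∨ a) → not (not b ∨ not not b)) → not (not b → not b)): min(1, 1 − 0.9 + 0) = 0.1
  Łukasiewicz value = 0.1
Difference: 1 − 0.1 = 0.90

0.90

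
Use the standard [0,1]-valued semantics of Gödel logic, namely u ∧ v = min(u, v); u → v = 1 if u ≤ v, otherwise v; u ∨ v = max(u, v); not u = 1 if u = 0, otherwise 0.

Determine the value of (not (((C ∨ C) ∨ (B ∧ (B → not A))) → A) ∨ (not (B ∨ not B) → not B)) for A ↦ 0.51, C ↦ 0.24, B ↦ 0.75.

1.00

(C ∨ C) = max(0.24, 0.24) = 0.24
not A: Gödel ¬ of 0.51 = 0 (operand ≠ 0)
(B → not A): 0.75 > 0, so result = 0
(B ∧ (B → not A)) = min(0.75, 0) = 0
((C ∨ C) ∨ (B ∧ (B → not A))) = max(0.24, 0) = 0.24
(((C ∨ C) ∨ (B ∧ (B → not A))) → A): 0.24 ≤ 0.51, so result = 1
not (((C ∨ C) ∨ (B ∧ (B → not A))) → A): Gödel ¬ of 1 = 0 (operand ≠ 0)
not B: Gödel ¬ of 0.75 = 0 (operand ≠ 0)
(B ∨ not B) = max(0.75, 0) = 0.75
not (B ∨ not B): Gödel ¬ of 0.75 = 0 (operand ≠ 0)
not B: Gödel ¬ of 0.75 = 0 (operand ≠ 0)
(not (B ∨ not B) → not B): 0 ≤ 0, so result = 1
(not (((C ∨ C) ∨ (B ∧ (B → not A))) → A) ∨ (not (B ∨ not B) → not B)) = max(0, 1) = 1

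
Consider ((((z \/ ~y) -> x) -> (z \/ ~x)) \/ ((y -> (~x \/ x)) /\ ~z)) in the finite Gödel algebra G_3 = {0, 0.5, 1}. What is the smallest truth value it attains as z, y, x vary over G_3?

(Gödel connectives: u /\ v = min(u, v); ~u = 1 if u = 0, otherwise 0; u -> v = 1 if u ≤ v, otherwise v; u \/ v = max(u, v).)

0.50

The minimum is attained at z = 0, y = 1, x = 0.5:
  ~y: Gödel ¬ of 1 = 0 (operand ≠ 0)
  (z \/ ~y) = max(0, 0) = 0
  ((z \/ ~y) -> x): 0 ≤ 0.5, so result = 1
  ~x: Gödel ¬ of 0.5 = 0 (operand ≠ 0)
  (z \/ ~x) = max(0, 0) = 0
  (((z \/ ~y) -> x) -> (z \/ ~x)): 1 > 0, so result = 0
  ~x: Gödel ¬ of 0.5 = 0 (operand ≠ 0)
  (~x \/ x) = max(0, 0.5) = 0.5
  (y -> (~x \/ x)): 1 > 0.5, so result = 0.5
  ~z: Gödel ¬ of 0 = 1 (operand is 0)
  ((y -> (~x \/ x)) /\ ~z) = min(0.5, 1) = 0.5
  ((((z \/ ~y) -> x) -> (z \/ ~x)) \/ ((y -> (~x \/ x)) /\ ~z)) = max(0, 0.5) = 0.5
Checking all 27 assignments confirms none give a value below 0.50.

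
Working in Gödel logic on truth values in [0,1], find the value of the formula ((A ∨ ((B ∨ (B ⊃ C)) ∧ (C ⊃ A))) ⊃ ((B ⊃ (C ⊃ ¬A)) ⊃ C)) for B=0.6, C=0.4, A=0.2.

1.00

(B ⊃ C): 0.6 > 0.4, so result = 0.4
(B ∨ (B ⊃ C)) = max(0.6, 0.4) = 0.6
(C ⊃ A): 0.4 > 0.2, so result = 0.2
((B ∨ (B ⊃ C)) ∧ (C ⊃ A)) = min(0.6, 0.2) = 0.2
(A ∨ ((B ∨ (B ⊃ C)) ∧ (C ⊃ A))) = max(0.2, 0.2) = 0.2
¬A: Gödel ¬ of 0.2 = 0 (operand ≠ 0)
(C ⊃ ¬A): 0.4 > 0, so result = 0
(B ⊃ (C ⊃ ¬A)): 0.6 > 0, so result = 0
((B ⊃ (C ⊃ ¬A)) ⊃ C): 0 ≤ 0.4, so result = 1
((A ∨ ((B ∨ (B ⊃ C)) ∧ (C ⊃ A))) ⊃ ((B ⊃ (C ⊃ ¬A)) ⊃ C)): 0.2 ≤ 1, so result = 1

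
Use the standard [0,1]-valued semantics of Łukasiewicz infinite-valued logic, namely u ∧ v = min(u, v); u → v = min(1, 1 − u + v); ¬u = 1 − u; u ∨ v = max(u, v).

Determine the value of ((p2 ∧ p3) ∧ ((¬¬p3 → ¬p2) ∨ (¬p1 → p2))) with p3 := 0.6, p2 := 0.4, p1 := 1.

0.40

(p2 ∧ p3) = min(0.4, 0.6) = 0.4
¬p3: Łukasiewicz ¬ gives 1 − 0.6 = 0.4
¬¬p3: Łukasiewicz ¬ gives 1 − 0.4 = 0.6
¬p2: Łukasiewicz ¬ gives 1 − 0.4 = 0.6
(¬¬p3 → ¬p2): min(1, 1 − 0.6 + 0.6) = 1
¬p1: Łukasiewicz ¬ gives 1 − 1 = 0
(¬p1 → p2): min(1, 1 − 0 + 0.4) = 1
((¬¬p3 → ¬p2) ∨ (¬p1 → p2)) = max(1, 1) = 1
((p2 ∧ p3) ∧ ((¬¬p3 → ¬p2) ∨ (¬p1 → p2))) = min(0.4, 1) = 0.4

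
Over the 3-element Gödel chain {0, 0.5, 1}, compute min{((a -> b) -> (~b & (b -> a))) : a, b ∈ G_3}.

The minimum is attained at a = 0, b = 0.5:
  (a -> b): 0 ≤ 0.5, so result = 1
  ~b: Gödel ¬ of 0.5 = 0 (operand ≠ 0)
  (b -> a): 0.5 > 0, so result = 0
  (~b & (b -> a)) = min(0, 0) = 0
  ((a -> b) -> (~b & (b -> a))): 1 > 0, so result = 0
Checking all 9 assignments confirms none give a value below 0.00.

0.00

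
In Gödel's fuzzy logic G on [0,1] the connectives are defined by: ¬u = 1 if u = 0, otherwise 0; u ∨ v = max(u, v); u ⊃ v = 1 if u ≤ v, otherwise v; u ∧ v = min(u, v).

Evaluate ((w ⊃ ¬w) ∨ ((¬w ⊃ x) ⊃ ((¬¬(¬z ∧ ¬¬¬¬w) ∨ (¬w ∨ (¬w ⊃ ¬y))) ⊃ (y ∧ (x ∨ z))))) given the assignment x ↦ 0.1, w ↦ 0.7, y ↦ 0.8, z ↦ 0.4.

0.40

¬w: Gödel ¬ of 0.7 = 0 (operand ≠ 0)
(w ⊃ ¬w): 0.7 > 0, so result = 0
¬w: Gödel ¬ of 0.7 = 0 (operand ≠ 0)
(¬w ⊃ x): 0 ≤ 0.1, so result = 1
¬z: Gödel ¬ of 0.4 = 0 (operand ≠ 0)
¬w: Gödel ¬ of 0.7 = 0 (operand ≠ 0)
¬¬w: Gödel ¬ of 0 = 1 (operand is 0)
¬¬¬w: Gödel ¬ of 1 = 0 (operand ≠ 0)
¬¬¬¬w: Gödel ¬ of 0 = 1 (operand is 0)
(¬z ∧ ¬¬¬¬w) = min(0, 1) = 0
¬(¬z ∧ ¬¬¬¬w): Gödel ¬ of 0 = 1 (operand is 0)
¬¬(¬z ∧ ¬¬¬¬w): Gödel ¬ of 1 = 0 (operand ≠ 0)
¬w: Gödel ¬ of 0.7 = 0 (operand ≠ 0)
¬w: Gödel ¬ of 0.7 = 0 (operand ≠ 0)
¬y: Gödel ¬ of 0.8 = 0 (operand ≠ 0)
(¬w ⊃ ¬y): 0 ≤ 0, so result = 1
(¬w ∨ (¬w ⊃ ¬y)) = max(0, 1) = 1
(¬¬(¬z ∧ ¬¬¬¬w) ∨ (¬w ∨ (¬w ⊃ ¬y))) = max(0, 1) = 1
(x ∨ z) = max(0.1, 0.4) = 0.4
(y ∧ (x ∨ z)) = min(0.8, 0.4) = 0.4
((¬¬(¬z ∧ ¬¬¬¬w) ∨ (¬w ∨ (¬w ⊃ ¬y))) ⊃ (y ∧ (x ∨ z))): 1 > 0.4, so result = 0.4
((¬w ⊃ x) ⊃ ((¬¬(¬z ∧ ¬¬¬¬w) ∨ (¬w ∨ (¬w ⊃ ¬y))) ⊃ (y ∧ (x ∨ z)))): 1 > 0.4, so result = 0.4
((w ⊃ ¬w) ∨ ((¬w ⊃ x) ⊃ ((¬¬(¬z ∧ ¬¬¬¬w) ∨ (¬w ∨ (¬w ⊃ ¬y))) ⊃ (y ∧ (x ∨ z))))) = max(0, 0.4) = 0.4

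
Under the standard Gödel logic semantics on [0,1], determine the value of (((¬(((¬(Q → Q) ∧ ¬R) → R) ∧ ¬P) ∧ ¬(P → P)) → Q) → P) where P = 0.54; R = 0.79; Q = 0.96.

0.54

(Q → Q): 0.96 ≤ 0.96, so result = 1
¬(Q → Q): Gödel ¬ of 1 = 0 (operand ≠ 0)
¬R: Gödel ¬ of 0.79 = 0 (operand ≠ 0)
(¬(Q → Q) ∧ ¬R) = min(0, 0) = 0
((¬(Q → Q) ∧ ¬R) → R): 0 ≤ 0.79, so result = 1
¬P: Gödel ¬ of 0.54 = 0 (operand ≠ 0)
(((¬(Q → Q) ∧ ¬R) → R) ∧ ¬P) = min(1, 0) = 0
¬(((¬(Q → Q) ∧ ¬R) → R) ∧ ¬P): Gödel ¬ of 0 = 1 (operand is 0)
(P → P): 0.54 ≤ 0.54, so result = 1
¬(P → P): Gödel ¬ of 1 = 0 (operand ≠ 0)
(¬(((¬(Q → Q) ∧ ¬R) → R) ∧ ¬P) ∧ ¬(P → P)) = min(1, 0) = 0
((¬(((¬(Q → Q) ∧ ¬R) → R) ∧ ¬P) ∧ ¬(P → P)) → Q): 0 ≤ 0.96, so result = 1
(((¬(((¬(Q → Q) ∧ ¬R) → R) ∧ ¬P) ∧ ¬(P → P)) → Q) → P): 1 > 0.54, so result = 0.54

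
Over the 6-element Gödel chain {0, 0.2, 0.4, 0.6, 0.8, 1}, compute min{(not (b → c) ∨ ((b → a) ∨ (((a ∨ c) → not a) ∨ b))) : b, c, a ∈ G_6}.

The minimum is attained at b = 0.4, c = 0.2, a = 0.2:
  (b → c): 0.4 > 0.2, so result = 0.2
  not (b → c): Gödel ¬ of 0.2 = 0 (operand ≠ 0)
  (b → a): 0.4 > 0.2, so result = 0.2
  (a ∨ c) = max(0.2, 0.2) = 0.2
  not a: Gödel ¬ of 0.2 = 0 (operand ≠ 0)
  ((a ∨ c) → not a): 0.2 > 0, so result = 0
  (((a ∨ c) → not a) ∨ b) = max(0, 0.4) = 0.4
  ((b → a) ∨ (((a ∨ c) → not a) ∨ b)) = max(0.2, 0.4) = 0.4
  (not (b → c) ∨ ((b → a) ∨ (((a ∨ c) → not a) ∨ b))) = max(0, 0.4) = 0.4
Checking all 216 assignments confirms none give a value below 0.40.

0.40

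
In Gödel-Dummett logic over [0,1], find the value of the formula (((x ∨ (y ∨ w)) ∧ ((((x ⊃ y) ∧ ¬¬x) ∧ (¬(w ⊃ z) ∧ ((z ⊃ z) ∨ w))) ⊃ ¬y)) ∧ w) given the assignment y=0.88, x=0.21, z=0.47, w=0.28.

0.28

(y ∨ w) = max(0.88, 0.28) = 0.88
(x ∨ (y ∨ w)) = max(0.21, 0.88) = 0.88
(x ⊃ y): 0.21 ≤ 0.88, so result = 1
¬x: Gödel ¬ of 0.21 = 0 (operand ≠ 0)
¬¬x: Gödel ¬ of 0 = 1 (operand is 0)
((x ⊃ y) ∧ ¬¬x) = min(1, 1) = 1
(w ⊃ z): 0.28 ≤ 0.47, so result = 1
¬(w ⊃ z): Gödel ¬ of 1 = 0 (operand ≠ 0)
(z ⊃ z): 0.47 ≤ 0.47, so result = 1
((z ⊃ z) ∨ w) = max(1, 0.28) = 1
(¬(w ⊃ z) ∧ ((z ⊃ z) ∨ w)) = min(0, 1) = 0
(((x ⊃ y) ∧ ¬¬x) ∧ (¬(w ⊃ z) ∧ ((z ⊃ z) ∨ w))) = min(1, 0) = 0
¬y: Gödel ¬ of 0.88 = 0 (operand ≠ 0)
((((x ⊃ y) ∧ ¬¬x) ∧ (¬(w ⊃ z) ∧ ((z ⊃ z) ∨ w))) ⊃ ¬y): 0 ≤ 0, so result = 1
((x ∨ (y ∨ w)) ∧ ((((x ⊃ y) ∧ ¬¬x) ∧ (¬(w ⊃ z) ∧ ((z ⊃ z) ∨ w))) ⊃ ¬y)) = min(0.88, 1) = 0.88
(((x ∨ (y ∨ w)) ∧ ((((x ⊃ y) ∧ ¬¬x) ∧ (¬(w ⊃ z) ∧ ((z ⊃ z) ∨ w))) ⊃ ¬y)) ∧ w) = min(0.88, 0.28) = 0.28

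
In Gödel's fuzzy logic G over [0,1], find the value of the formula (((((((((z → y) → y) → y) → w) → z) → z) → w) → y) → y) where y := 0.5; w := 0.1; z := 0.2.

0.50

(z → y): 0.2 ≤ 0.5, so result = 1
((z → y) → y): 1 > 0.5, so result = 0.5
(((z → y) → y) → y): 0.5 ≤ 0.5, so result = 1
((((z → y) → y) → y) → w): 1 > 0.1, so result = 0.1
(((((z → y) → y) → y) → w) → z): 0.1 ≤ 0.2, so result = 1
((((((z → y) → y) → y) → w) → z) → z): 1 > 0.2, so result = 0.2
(((((((z → y) → y) → y) → w) → z) → z) → w): 0.2 > 0.1, so result = 0.1
((((((((z → y) → y) → y) → w) → z) → z) → w) → y): 0.1 ≤ 0.5, so result = 1
(((((((((z → y) → y) → y) → w) → z) → z) → w) → y) → y): 1 > 0.5, so result = 0.5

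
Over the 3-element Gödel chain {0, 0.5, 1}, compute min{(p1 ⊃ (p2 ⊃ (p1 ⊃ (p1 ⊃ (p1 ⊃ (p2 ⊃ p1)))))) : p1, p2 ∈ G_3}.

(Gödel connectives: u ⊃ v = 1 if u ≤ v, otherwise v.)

Every assignment gives 1. For instance at p1 = 0, p2 = 0:
  (p2 ⊃ p1): 0 ≤ 0, so result = 1
  (p1 ⊃ (p2 ⊃ p1)): 0 ≤ 1, so result = 1
  (p1 ⊃ (p1 ⊃ (p2 ⊃ p1))): 0 ≤ 1, so result = 1
  (p1 ⊃ (p1 ⊃ (p1 ⊃ (p2 ⊃ p1)))): 0 ≤ 1, so result = 1
  (p2 ⊃ (p1 ⊃ (p1 ⊃ (p1 ⊃ (p2 ⊃ p1))))): 0 ≤ 1, so result = 1
  (p1 ⊃ (p2 ⊃ (p1 ⊃ (p1 ⊃ (p1 ⊃ (p2 ⊃ p1)))))): 0 ≤ 1, so result = 1
All 9 assignments give value 1 — the formula is a G_3-tautology.

1.00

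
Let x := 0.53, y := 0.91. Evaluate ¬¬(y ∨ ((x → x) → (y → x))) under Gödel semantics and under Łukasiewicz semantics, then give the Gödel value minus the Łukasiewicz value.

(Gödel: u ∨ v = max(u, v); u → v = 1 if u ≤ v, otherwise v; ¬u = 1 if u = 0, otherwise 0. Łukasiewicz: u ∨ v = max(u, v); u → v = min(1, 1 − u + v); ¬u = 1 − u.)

0.09

Gödel evaluation:
  (x → x): 0.53 ≤ 0.53, so result = 1
  (y → x): 0.91 > 0.53, so result = 0.53
  ((x → x) → (y → x)): 1 > 0.53, so result = 0.53
  (y ∨ ((x → x) → (y → x))) = max(0.91, 0.53) = 0.91
  ¬(y ∨ ((x → x) → (y → x))): Gödel ¬ of 0.91 = 0 (operand ≠ 0)
  ¬¬(y ∨ ((x → x) → (y → x))): Gödel ¬ of 0 = 1 (operand is 0)
  Gödel value = 1
Łukasiewicz evaluation:
  (x → x): min(1, 1 − 0.53 + 0.53) = 1
  (y → x): min(1, 1 − 0.91 + 0.53) = 0.62
  ((x → x) → (y → x)): min(1, 1 − 1 + 0.62) = 0.62
  (y ∨ ((x → x) → (y → x))) = max(0.91, 0.62) = 0.91
  ¬(y ∨ ((x → x) → (y → x))): Łukasiewicz ¬ gives 1 − 0.91 = 0.09
  ¬¬(y ∨ ((x → x) → (y → x))): Łukasiewicz ¬ gives 1 − 0.09 = 0.91
  Łukasiewicz value = 0.91
Difference: 1 − 0.91 = 0.09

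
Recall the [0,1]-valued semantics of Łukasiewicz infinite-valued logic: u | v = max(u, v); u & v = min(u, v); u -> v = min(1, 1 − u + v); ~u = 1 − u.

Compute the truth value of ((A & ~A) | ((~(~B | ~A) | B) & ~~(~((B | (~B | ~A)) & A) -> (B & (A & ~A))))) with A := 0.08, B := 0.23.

~A: Łukasiewicz ¬ gives 1 − 0.08 = 0.92
(A & ~A) = min(0.08, 0.92) = 0.08
~B: Łukasiewicz ¬ gives 1 − 0.23 = 0.77
~A: Łukasiewicz ¬ gives 1 − 0.08 = 0.92
(~B | ~A) = max(0.77, 0.92) = 0.92
~(~B | ~A): Łukasiewicz ¬ gives 1 − 0.92 = 0.08
(~(~B | ~A) | B) = max(0.08, 0.23) = 0.23
~B: Łukasiewicz ¬ gives 1 − 0.23 = 0.77
~A: Łukasiewicz ¬ gives 1 − 0.08 = 0.92
(~B | ~A) = max(0.77, 0.92) = 0.92
(B | (~B | ~A)) = max(0.23, 0.92) = 0.92
((B | (~B | ~A)) & A) = min(0.92, 0.08) = 0.08
~((B | (~B | ~A)) & A): Łukasiewicz ¬ gives 1 − 0.08 = 0.92
~A: Łukasiewicz ¬ gives 1 − 0.08 = 0.92
(A & ~A) = min(0.08, 0.92) = 0.08
(B & (A & ~A)) = min(0.23, 0.08) = 0.08
(~((B | (~B | ~A)) & A) -> (B & (A & ~A))): min(1, 1 − 0.92 + 0.08) = 0.16
~(~((B | (~B | ~A)) & A) -> (B & (A & ~A))): Łukasiewicz ¬ gives 1 − 0.16 = 0.84
~~(~((B | (~B | ~A)) & A) -> (B & (A & ~A))): Łukasiewicz ¬ gives 1 − 0.84 = 0.16
((~(~B | ~A) | B) & ~~(~((B | (~B | ~A)) & A) -> (B & (A & ~A)))) = min(0.23, 0.16) = 0.16
((A & ~A) | ((~(~B | ~A) | B) & ~~(~((B | (~B | ~A)) & A) -> (B & (A & ~A))))) = max(0.08, 0.16) = 0.16

0.16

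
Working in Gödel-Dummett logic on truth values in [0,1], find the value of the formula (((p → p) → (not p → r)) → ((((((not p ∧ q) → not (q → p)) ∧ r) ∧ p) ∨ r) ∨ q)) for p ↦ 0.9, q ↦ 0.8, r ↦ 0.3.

0.80

(p → p): 0.9 ≤ 0.9, so result = 1
not p: Gödel ¬ of 0.9 = 0 (operand ≠ 0)
(not p → r): 0 ≤ 0.3, so result = 1
((p → p) → (not p → r)): 1 ≤ 1, so result = 1
not p: Gödel ¬ of 0.9 = 0 (operand ≠ 0)
(not p ∧ q) = min(0, 0.8) = 0
(q → p): 0.8 ≤ 0.9, so result = 1
not (q → p): Gödel ¬ of 1 = 0 (operand ≠ 0)
((not p ∧ q) → not (q → p)): 0 ≤ 0, so result = 1
(((not p ∧ q) → not (q → p)) ∧ r) = min(1, 0.3) = 0.3
((((not p ∧ q) → not (q → p)) ∧ r) ∧ p) = min(0.3, 0.9) = 0.3
(((((not p ∧ q) → not (q → p)) ∧ r) ∧ p) ∨ r) = max(0.3, 0.3) = 0.3
((((((not p ∧ q) → not (q → p)) ∧ r) ∧ p) ∨ r) ∨ q) = max(0.3, 0.8) = 0.8
(((p → p) → (not p → r)) → ((((((not p ∧ q) → not (q → p)) ∧ r) ∧ p) ∨ r) ∨ q)): 1 > 0.8, so result = 0.8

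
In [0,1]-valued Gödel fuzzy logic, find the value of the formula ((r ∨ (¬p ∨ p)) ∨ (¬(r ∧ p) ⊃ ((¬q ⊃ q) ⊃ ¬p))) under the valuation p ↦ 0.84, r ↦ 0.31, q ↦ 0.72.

1.00

¬p: Gödel ¬ of 0.84 = 0 (operand ≠ 0)
(¬p ∨ p) = max(0, 0.84) = 0.84
(r ∨ (¬p ∨ p)) = max(0.31, 0.84) = 0.84
(r ∧ p) = min(0.31, 0.84) = 0.31
¬(r ∧ p): Gödel ¬ of 0.31 = 0 (operand ≠ 0)
¬q: Gödel ¬ of 0.72 = 0 (operand ≠ 0)
(¬q ⊃ q): 0 ≤ 0.72, so result = 1
¬p: Gödel ¬ of 0.84 = 0 (operand ≠ 0)
((¬q ⊃ q) ⊃ ¬p): 1 > 0, so result = 0
(¬(r ∧ p) ⊃ ((¬q ⊃ q) ⊃ ¬p)): 0 ≤ 0, so result = 1
((r ∨ (¬p ∨ p)) ∨ (¬(r ∧ p) ⊃ ((¬q ⊃ q) ⊃ ¬p))) = max(0.84, 1) = 1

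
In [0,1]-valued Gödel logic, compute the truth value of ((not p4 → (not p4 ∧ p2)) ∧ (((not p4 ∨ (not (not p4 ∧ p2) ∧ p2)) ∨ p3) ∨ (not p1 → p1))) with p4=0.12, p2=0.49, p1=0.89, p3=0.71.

not p4: Gödel ¬ of 0.12 = 0 (operand ≠ 0)
not p4: Gödel ¬ of 0.12 = 0 (operand ≠ 0)
(not p4 ∧ p2) = min(0, 0.49) = 0
(not p4 → (not p4 ∧ p2)): 0 ≤ 0, so result = 1
not p4: Gödel ¬ of 0.12 = 0 (operand ≠ 0)
not p4: Gödel ¬ of 0.12 = 0 (operand ≠ 0)
(not p4 ∧ p2) = min(0, 0.49) = 0
not (not p4 ∧ p2): Gödel ¬ of 0 = 1 (operand is 0)
(not (not p4 ∧ p2) ∧ p2) = min(1, 0.49) = 0.49
(not p4 ∨ (not (not p4 ∧ p2) ∧ p2)) = max(0, 0.49) = 0.49
((not p4 ∨ (not (not p4 ∧ p2) ∧ p2)) ∨ p3) = max(0.49, 0.71) = 0.71
not p1: Gödel ¬ of 0.89 = 0 (operand ≠ 0)
(not p1 → p1): 0 ≤ 0.89, so result = 1
(((not p4 ∨ (not (not p4 ∧ p2) ∧ p2)) ∨ p3) ∨ (not p1 → p1)) = max(0.71, 1) = 1
((not p4 → (not p4 ∧ p2)) ∧ (((not p4 ∨ (not (not p4 ∧ p2) ∧ p2)) ∨ p3) ∨ (not p1 → p1))) = min(1, 1) = 1

1.00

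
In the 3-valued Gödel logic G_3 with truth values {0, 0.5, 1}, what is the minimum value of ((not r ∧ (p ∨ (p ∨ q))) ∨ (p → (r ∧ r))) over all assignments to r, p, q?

The minimum is attained at r = 0, p = 0.5, q = 0:
  not r: Gödel ¬ of 0 = 1 (operand is 0)
  (p ∨ q) = max(0.5, 0) = 0.5
  (p ∨ (p ∨ q)) = max(0.5, 0.5) = 0.5
  (not r ∧ (p ∨ (p ∨ q))) = min(1, 0.5) = 0.5
  (r ∧ r) = min(0, 0) = 0
  (p → (r ∧ r)): 0.5 > 0, so result = 0
  ((not r ∧ (p ∨ (p ∨ q))) ∨ (p → (r ∧ r))) = max(0.5, 0) = 0.5
Checking all 27 assignments confirms none give a value below 0.50.

0.50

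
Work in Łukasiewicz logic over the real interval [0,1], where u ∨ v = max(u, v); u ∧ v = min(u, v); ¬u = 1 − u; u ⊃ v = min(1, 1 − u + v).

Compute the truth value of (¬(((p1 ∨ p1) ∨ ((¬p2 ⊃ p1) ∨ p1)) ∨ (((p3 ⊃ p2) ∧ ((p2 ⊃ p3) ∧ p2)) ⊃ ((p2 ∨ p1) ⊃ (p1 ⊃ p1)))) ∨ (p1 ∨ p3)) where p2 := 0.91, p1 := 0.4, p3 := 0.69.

(p1 ∨ p1) = max(0.4, 0.4) = 0.4
¬p2: Łukasiewicz ¬ gives 1 − 0.91 = 0.09
(¬p2 ⊃ p1): min(1, 1 − 0.09 + 0.4) = 1
((¬p2 ⊃ p1) ∨ p1) = max(1, 0.4) = 1
((p1 ∨ p1) ∨ ((¬p2 ⊃ p1) ∨ p1)) = max(0.4, 1) = 1
(p3 ⊃ p2): min(1, 1 − 0.69 + 0.91) = 1
(p2 ⊃ p3): min(1, 1 − 0.91 + 0.69) = 0.78
((p2 ⊃ p3) ∧ p2) = min(0.78, 0.91) = 0.78
((p3 ⊃ p2) ∧ ((p2 ⊃ p3) ∧ p2)) = min(1, 0.78) = 0.78
(p2 ∨ p1) = max(0.91, 0.4) = 0.91
(p1 ⊃ p1): min(1, 1 − 0.4 + 0.4) = 1
((p2 ∨ p1) ⊃ (p1 ⊃ p1)): min(1, 1 − 0.91 + 1) = 1
(((p3 ⊃ p2) ∧ ((p2 ⊃ p3) ∧ p2)) ⊃ ((p2 ∨ p1) ⊃ (p1 ⊃ p1))): min(1, 1 − 0.78 + 1) = 1
(((p1 ∨ p1) ∨ ((¬p2 ⊃ p1) ∨ p1)) ∨ (((p3 ⊃ p2) ∧ ((p2 ⊃ p3) ∧ p2)) ⊃ ((p2 ∨ p1) ⊃ (p1 ⊃ p1)))) = max(1, 1) = 1
¬(((p1 ∨ p1) ∨ ((¬p2 ⊃ p1) ∨ p1)) ∨ (((p3 ⊃ p2) ∧ ((p2 ⊃ p3) ∧ p2)) ⊃ ((p2 ∨ p1) ⊃ (p1 ⊃ p1)))): Łukasiewicz ¬ gives 1 − 1 = 0
(p1 ∨ p3) = max(0.4, 0.69) = 0.69
(¬(((p1 ∨ p1) ∨ ((¬p2 ⊃ p1) ∨ p1)) ∨ (((p3 ⊃ p2) ∧ ((p2 ⊃ p3) ∧ p2)) ⊃ ((p2 ∨ p1) ⊃ (p1 ⊃ p1)))) ∨ (p1 ∨ p3)) = max(0, 0.69) = 0.69

0.69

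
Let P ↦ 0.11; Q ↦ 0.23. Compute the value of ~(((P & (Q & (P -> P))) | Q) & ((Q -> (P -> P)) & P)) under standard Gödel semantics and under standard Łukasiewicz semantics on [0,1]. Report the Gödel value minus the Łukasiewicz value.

Gödel evaluation:
  (P -> P): 0.11 ≤ 0.11, so result = 1
  (Q & (P -> P)) = min(0.23, 1) = 0.23
  (P & (Q & (P -> P))) = min(0.11, 0.23) = 0.11
  ((P & (Q & (P -> P))) | Q) = max(0.11, 0.23) = 0.23
  (P -> P): 0.11 ≤ 0.11, so result = 1
  (Q -> (P -> P)): 0.23 ≤ 1, so result = 1
  ((Q -> (P -> P)) & P) = min(1, 0.11) = 0.11
  (((P & (Q & (P -> P))) | Q) & ((Q -> (P -> P)) & P)) = min(0.23, 0.11) = 0.11
  ~(((P & (Q & (P -> P))) | Q) & ((Q -> (P -> P)) & P)): Gödel ¬ of 0.11 = 0 (operand ≠ 0)
  Gödel value = 0
Łukasiewicz evaluation:
  (P -> P): min(1, 1 − 0.11 + 0.11) = 1
  (Q & (P -> P)) = min(0.23, 1) = 0.23
  (P & (Q & (P -> P))) = min(0.11, 0.23) = 0.11
  ((P & (Q & (P -> P))) | Q) = max(0.11, 0.23) = 0.23
  (P -> P): min(1, 1 − 0.11 + 0.11) = 1
  (Q -> (P -> P)): min(1, 1 − 0.23 + 1) = 1
  ((Q -> (P -> P)) & P) = min(1, 0.11) = 0.11
  (((P & (Q & (P -> P))) | Q) & ((Q -> (P -> P)) & P)) = min(0.23, 0.11) = 0.11
  ~(((P & (Q & (P -> P))) | Q) & ((Q -> (P -> P)) & P)): Łukasiewicz ¬ gives 1 − 0.11 = 0.89
  Łukasiewicz value = 0.89
Difference: 0 − 0.89 = -0.89

-0.89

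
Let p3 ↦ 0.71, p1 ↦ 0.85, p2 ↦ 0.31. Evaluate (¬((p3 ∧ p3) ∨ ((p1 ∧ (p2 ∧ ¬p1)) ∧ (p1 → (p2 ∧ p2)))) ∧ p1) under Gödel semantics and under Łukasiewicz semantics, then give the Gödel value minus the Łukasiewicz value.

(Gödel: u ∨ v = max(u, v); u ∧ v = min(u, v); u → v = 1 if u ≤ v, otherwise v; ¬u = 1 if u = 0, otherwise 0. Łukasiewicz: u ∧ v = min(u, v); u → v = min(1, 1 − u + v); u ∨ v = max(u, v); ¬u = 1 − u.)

Gödel evaluation:
  (p3 ∧ p3) = min(0.71, 0.71) = 0.71
  ¬p1: Gödel ¬ of 0.85 = 0 (operand ≠ 0)
  (p2 ∧ ¬p1) = min(0.31, 0) = 0
  (p1 ∧ (p2 ∧ ¬p1)) = min(0.85, 0) = 0
  (p2 ∧ p2) = min(0.31, 0.31) = 0.31
  (p1 → (p2 ∧ p2)): 0.85 > 0.31, so result = 0.31
  ((p1 ∧ (p2 ∧ ¬p1)) ∧ (p1 → (p2 ∧ p2))) = min(0, 0.31) = 0
  ((p3 ∧ p3) ∨ ((p1 ∧ (p2 ∧ ¬p1)) ∧ (p1 → (p2 ∧ p2)))) = max(0.71, 0) = 0.71
  ¬((p3 ∧ p3) ∨ ((p1 ∧ (p2 ∧ ¬p1)) ∧ (p1 → (p2 ∧ p2)))): Gödel ¬ of 0.71 = 0 (operand ≠ 0)
  (¬((p3 ∧ p3) ∨ ((p1 ∧ (p2 ∧ ¬p1)) ∧ (p1 → (p2 ∧ p2)))) ∧ p1) = min(0, 0.85) = 0
  Gödel value = 0
Łukasiewicz evaluation:
  (p3 ∧ p3) = min(0.71, 0.71) = 0.71
  ¬p1: Łukasiewicz ¬ gives 1 − 0.85 = 0.15
  (p2 ∧ ¬p1) = min(0.31, 0.15) = 0.15
  (p1 ∧ (p2 ∧ ¬p1)) = min(0.85, 0.15) = 0.15
  (p2 ∧ p2) = min(0.31, 0.31) = 0.31
  (p1 → (p2 ∧ p2)): min(1, 1 − 0.85 + 0.31) = 0.46
  ((p1 ∧ (p2 ∧ ¬p1)) ∧ (p1 → (p2 ∧ p2))) = min(0.15, 0.46) = 0.15
  ((p3 ∧ p3) ∨ ((p1 ∧ (p2 ∧ ¬p1)) ∧ (p1 → (p2 ∧ p2)))) = max(0.71, 0.15) = 0.71
  ¬((p3 ∧ p3) ∨ ((p1 ∧ (p2 ∧ ¬p1)) ∧ (p1 → (p2 ∧ p2)))): Łukasiewicz ¬ gives 1 − 0.71 = 0.29
  (¬((p3 ∧ p3) ∨ ((p1 ∧ (p2 ∧ ¬p1)) ∧ (p1 → (p2 ∧ p2)))) ∧ p1) = min(0.29, 0.85) = 0.29
  Łukasiewicz value = 0.29
Difference: 0 − 0.29 = -0.29

-0.29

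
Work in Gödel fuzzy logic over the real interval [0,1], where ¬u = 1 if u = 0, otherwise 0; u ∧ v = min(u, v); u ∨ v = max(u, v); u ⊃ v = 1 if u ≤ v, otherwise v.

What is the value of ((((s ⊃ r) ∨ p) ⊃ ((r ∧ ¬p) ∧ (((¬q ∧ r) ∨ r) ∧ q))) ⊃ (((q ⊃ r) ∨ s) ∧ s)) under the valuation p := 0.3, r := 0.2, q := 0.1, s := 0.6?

1.00

(s ⊃ r): 0.6 > 0.2, so result = 0.2
((s ⊃ r) ∨ p) = max(0.2, 0.3) = 0.3
¬p: Gödel ¬ of 0.3 = 0 (operand ≠ 0)
(r ∧ ¬p) = min(0.2, 0) = 0
¬q: Gödel ¬ of 0.1 = 0 (operand ≠ 0)
(¬q ∧ r) = min(0, 0.2) = 0
((¬q ∧ r) ∨ r) = max(0, 0.2) = 0.2
(((¬q ∧ r) ∨ r) ∧ q) = min(0.2, 0.1) = 0.1
((r ∧ ¬p) ∧ (((¬q ∧ r) ∨ r) ∧ q)) = min(0, 0.1) = 0
(((s ⊃ r) ∨ p) ⊃ ((r ∧ ¬p) ∧ (((¬q ∧ r) ∨ r) ∧ q))): 0.3 > 0, so result = 0
(q ⊃ r): 0.1 ≤ 0.2, so result = 1
((q ⊃ r) ∨ s) = max(1, 0.6) = 1
(((q ⊃ r) ∨ s) ∧ s) = min(1, 0.6) = 0.6
((((s ⊃ r) ∨ p) ⊃ ((r ∧ ¬p) ∧ (((¬q ∧ r) ∨ r) ∧ q))) ⊃ (((q ⊃ r) ∨ s) ∧ s)): 0 ≤ 0.6, so result = 1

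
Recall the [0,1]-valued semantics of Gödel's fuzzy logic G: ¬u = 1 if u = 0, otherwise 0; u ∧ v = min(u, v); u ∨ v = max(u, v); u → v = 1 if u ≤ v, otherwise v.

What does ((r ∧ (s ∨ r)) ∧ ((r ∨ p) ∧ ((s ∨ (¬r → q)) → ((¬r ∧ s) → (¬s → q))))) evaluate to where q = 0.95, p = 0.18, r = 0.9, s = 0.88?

0.90

(s ∨ r) = max(0.88, 0.9) = 0.9
(r ∧ (s ∨ r)) = min(0.9, 0.9) = 0.9
(r ∨ p) = max(0.9, 0.18) = 0.9
¬r: Gödel ¬ of 0.9 = 0 (operand ≠ 0)
(¬r → q): 0 ≤ 0.95, so result = 1
(s ∨ (¬r → q)) = max(0.88, 1) = 1
¬r: Gödel ¬ of 0.9 = 0 (operand ≠ 0)
(¬r ∧ s) = min(0, 0.88) = 0
¬s: Gödel ¬ of 0.88 = 0 (operand ≠ 0)
(¬s → q): 0 ≤ 0.95, so result = 1
((¬r ∧ s) → (¬s → q)): 0 ≤ 1, so result = 1
((s ∨ (¬r → q)) → ((¬r ∧ s) → (¬s → q))): 1 ≤ 1, so result = 1
((r ∨ p) ∧ ((s ∨ (¬r → q)) → ((¬r ∧ s) → (¬s → q)))) = min(0.9, 1) = 0.9
((r ∧ (s ∨ r)) ∧ ((r ∨ p) ∧ ((s ∨ (¬r → q)) → ((¬r ∧ s) → (¬s → q))))) = min(0.9, 0.9) = 0.9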